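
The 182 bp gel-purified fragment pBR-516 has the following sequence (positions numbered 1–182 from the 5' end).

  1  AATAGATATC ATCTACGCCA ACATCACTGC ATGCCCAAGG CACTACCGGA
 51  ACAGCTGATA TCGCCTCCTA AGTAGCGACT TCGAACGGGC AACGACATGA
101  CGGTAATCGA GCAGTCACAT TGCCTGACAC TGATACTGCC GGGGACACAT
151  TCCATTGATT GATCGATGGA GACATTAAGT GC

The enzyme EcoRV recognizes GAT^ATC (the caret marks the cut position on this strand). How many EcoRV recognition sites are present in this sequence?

GATATC occurs starting at positions 5, 57.
EcoRV cuts at 2 sites.

2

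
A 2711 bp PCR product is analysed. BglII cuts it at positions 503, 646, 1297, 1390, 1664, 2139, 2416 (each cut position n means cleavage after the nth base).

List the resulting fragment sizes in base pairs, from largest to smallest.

Linear molecule, 7 cuts → 8 fragments:
  503 − 0 = 503 bp
  646 − 503 = 143 bp
  1297 − 646 = 651 bp
  1390 − 1297 = 93 bp
  1664 − 1390 = 274 bp
  2139 − 1664 = 475 bp
  2416 − 2139 = 277 bp
  2711 − 2416 = 295 bp
Sorted largest to smallest: 651, 503, 475, 295, 277, 274, 143, 93 bp.

651, 503, 475, 295, 277, 274, 143, 93 bp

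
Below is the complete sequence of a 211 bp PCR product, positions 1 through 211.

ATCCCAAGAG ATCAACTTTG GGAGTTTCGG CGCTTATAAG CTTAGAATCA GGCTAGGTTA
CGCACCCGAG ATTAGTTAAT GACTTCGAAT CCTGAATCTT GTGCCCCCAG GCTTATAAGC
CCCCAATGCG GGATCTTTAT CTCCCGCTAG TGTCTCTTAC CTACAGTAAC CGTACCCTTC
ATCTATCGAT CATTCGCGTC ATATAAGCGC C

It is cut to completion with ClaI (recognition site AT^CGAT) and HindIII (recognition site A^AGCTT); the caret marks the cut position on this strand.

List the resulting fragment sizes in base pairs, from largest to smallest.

148, 38, 25 bp

The ClaI site (ATCGAT) starts at position 185.
ClaI cuts after base 2 of each site, so after position 186.
The HindIII site (AAGCTT) starts at position 38.
HindIII cuts after the first base of each site, so after position 38.
Combined cut positions: 38, 186.
Linear molecule, 2 cuts → 3 fragments:
  1–38 → 38 bp
  39–186 → 148 bp
  187–211 → 25 bp
Sorted largest to smallest: 148, 38, 25 bp.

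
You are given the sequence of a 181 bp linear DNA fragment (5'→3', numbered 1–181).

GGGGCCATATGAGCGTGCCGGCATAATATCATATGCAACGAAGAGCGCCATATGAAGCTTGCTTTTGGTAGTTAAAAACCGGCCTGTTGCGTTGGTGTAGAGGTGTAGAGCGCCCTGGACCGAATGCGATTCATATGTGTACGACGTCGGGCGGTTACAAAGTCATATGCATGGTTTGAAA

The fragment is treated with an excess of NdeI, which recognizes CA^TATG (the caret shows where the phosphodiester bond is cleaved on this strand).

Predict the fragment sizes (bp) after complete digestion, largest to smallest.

83, 32, 24, 19, 16, 7 bp

NdeI sites (CATATG) start at positions 6, 30, 49, 132, 164.
NdeI cuts after base 2 of each site, so after positions 7, 31, 50, 133, 165.
Linear molecule, 5 cuts → 6 fragments:
  1–7 → 7 bp
  8–31 → 24 bp
  32–50 → 19 bp
  51–133 → 83 bp
  134–165 → 32 bp
  166–181 → 16 bp
Sorted largest to smallest: 83, 32, 24, 19, 16, 7 bp.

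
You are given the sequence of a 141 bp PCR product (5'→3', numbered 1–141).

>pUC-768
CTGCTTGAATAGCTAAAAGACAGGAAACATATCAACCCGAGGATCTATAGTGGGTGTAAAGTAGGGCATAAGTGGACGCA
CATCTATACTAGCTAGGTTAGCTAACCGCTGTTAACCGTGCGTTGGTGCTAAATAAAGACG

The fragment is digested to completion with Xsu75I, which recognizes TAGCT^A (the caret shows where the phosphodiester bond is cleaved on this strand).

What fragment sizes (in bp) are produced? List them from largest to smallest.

Xsu75I sites (TAGCTA) start at positions 10, 90, 99.
Xsu75I cuts after base 5 of each site (before the last base), so after positions 14, 94, 103.
Linear molecule, 3 cuts → 4 fragments:
  1–14 → 14 bp
  15–94 → 80 bp
  95–103 → 9 bp
  104–141 → 38 bp
Sorted largest to smallest: 80, 38, 14, 9 bp.

80, 38, 14, 9 bp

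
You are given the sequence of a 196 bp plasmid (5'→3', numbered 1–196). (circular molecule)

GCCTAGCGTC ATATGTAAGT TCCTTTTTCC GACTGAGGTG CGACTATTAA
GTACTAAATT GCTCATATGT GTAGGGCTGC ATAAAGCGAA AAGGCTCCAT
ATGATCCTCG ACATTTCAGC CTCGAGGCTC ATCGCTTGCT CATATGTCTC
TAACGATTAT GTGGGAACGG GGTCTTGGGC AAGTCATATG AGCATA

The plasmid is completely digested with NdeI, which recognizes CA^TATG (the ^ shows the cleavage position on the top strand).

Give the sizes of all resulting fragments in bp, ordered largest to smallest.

54, 44, 43, 34, 21 bp

NdeI sites (CATATG) start at positions 10, 64, 98, 141, 185.
NdeI cuts after base 2 of each site, so after positions 11, 65, 99, 142, 186.
Circular molecule, 5 cuts → 5 fragments:
  12–65 → 54 bp
  66–99 → 34 bp
  100–142 → 43 bp
  143–186 → 44 bp
  187–196 then 1–11 → 10 + 11 = 21 bp
Sorted largest to smallest: 54, 44, 43, 34, 21 bp.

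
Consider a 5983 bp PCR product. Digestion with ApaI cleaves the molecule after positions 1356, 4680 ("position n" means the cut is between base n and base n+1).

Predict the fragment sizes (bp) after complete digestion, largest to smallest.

3324, 1356, 1303 bp

Linear molecule, 2 cuts → 3 fragments:
  1356 − 0 = 1356 bp
  4680 − 1356 = 3324 bp
  5983 − 4680 = 1303 bp
Sorted largest to smallest: 3324, 1356, 1303 bp.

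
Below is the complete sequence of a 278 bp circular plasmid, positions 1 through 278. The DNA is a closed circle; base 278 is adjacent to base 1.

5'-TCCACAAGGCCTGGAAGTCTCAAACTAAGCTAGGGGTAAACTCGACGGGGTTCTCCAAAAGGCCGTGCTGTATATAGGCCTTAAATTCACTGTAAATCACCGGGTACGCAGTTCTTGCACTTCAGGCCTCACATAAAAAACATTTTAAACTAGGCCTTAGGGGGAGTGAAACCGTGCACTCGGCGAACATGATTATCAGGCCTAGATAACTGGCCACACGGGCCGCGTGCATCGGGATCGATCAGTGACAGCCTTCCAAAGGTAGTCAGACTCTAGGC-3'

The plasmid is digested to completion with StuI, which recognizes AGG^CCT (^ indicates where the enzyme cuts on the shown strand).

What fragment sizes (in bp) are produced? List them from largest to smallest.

StuI sites (AGGCCT) start at positions 7, 76, 124, 152, 198.
StuI cuts after base 3 of each site, so after positions 9, 78, 126, 154, 200.
Circular molecule, 5 cuts → 5 fragments:
  10–78 → 69 bp
  79–126 → 48 bp
  127–154 → 28 bp
  155–200 → 46 bp
  201–278 then 1–9 → 78 + 9 = 87 bp
Sorted largest to smallest: 87, 69, 48, 46, 28 bp.

87, 69, 48, 46, 28 bp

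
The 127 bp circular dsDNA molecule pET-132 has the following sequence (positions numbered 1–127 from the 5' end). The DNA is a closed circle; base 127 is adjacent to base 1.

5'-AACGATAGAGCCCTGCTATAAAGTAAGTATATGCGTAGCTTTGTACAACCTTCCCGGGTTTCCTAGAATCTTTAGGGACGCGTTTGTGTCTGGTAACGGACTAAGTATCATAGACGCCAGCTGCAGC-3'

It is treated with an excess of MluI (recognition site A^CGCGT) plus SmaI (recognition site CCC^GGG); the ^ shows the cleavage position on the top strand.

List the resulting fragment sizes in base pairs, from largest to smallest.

104, 23 bp

The MluI site (ACGCGT) starts at position 78.
MluI cuts after the first base of each site, so after position 78.
The SmaI site (CCCGGG) starts at position 53.
SmaI cuts after base 3 of each site, so after position 55.
Combined cut positions: 55, 78.
Circular molecule, 2 cuts → 2 fragments:
  56–78 → 23 bp
  79–127 then 1–55 → 49 + 55 = 104 bp
Sorted largest to smallest: 104, 23 bp.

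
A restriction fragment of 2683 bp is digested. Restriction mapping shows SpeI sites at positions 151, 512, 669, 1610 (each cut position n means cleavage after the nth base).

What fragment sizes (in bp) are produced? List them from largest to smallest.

1073, 941, 361, 157, 151 bp

Linear molecule, 4 cuts → 5 fragments:
  151 − 0 = 151 bp
  512 − 151 = 361 bp
  669 − 512 = 157 bp
  1610 − 669 = 941 bp
  2683 − 1610 = 1073 bp
Sorted largest to smallest: 1073, 941, 361, 157, 151 bp.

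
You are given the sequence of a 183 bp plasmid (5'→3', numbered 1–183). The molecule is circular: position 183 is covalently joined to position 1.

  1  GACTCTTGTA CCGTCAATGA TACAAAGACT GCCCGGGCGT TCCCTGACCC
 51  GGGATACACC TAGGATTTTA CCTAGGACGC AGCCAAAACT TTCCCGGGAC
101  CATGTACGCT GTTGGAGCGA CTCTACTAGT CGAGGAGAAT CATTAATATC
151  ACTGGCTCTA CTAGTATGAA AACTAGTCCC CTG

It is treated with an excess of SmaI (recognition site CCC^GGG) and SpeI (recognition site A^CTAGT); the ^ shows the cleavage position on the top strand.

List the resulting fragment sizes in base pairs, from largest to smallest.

SmaI sites (CCCGGG) start at positions 32, 48, 93.
SmaI cuts after base 3 of each site, so after positions 34, 50, 95.
SpeI sites (ACTAGT) start at positions 125, 160, 172.
SpeI cuts after the first base of each site, so after positions 125, 160, 172.
Combined cut positions: 34, 50, 95, 125, 160, 172.
Circular molecule, 6 cuts → 6 fragments:
  35–50 → 16 bp
  51–95 → 45 bp
  96–125 → 30 bp
  126–160 → 35 bp
  161–172 → 12 bp
  173–183 then 1–34 → 11 + 34 = 45 bp
Sorted largest to smallest: 45, 45, 35, 30, 16, 12 bp.

45, 45, 35, 30, 16, 12 bp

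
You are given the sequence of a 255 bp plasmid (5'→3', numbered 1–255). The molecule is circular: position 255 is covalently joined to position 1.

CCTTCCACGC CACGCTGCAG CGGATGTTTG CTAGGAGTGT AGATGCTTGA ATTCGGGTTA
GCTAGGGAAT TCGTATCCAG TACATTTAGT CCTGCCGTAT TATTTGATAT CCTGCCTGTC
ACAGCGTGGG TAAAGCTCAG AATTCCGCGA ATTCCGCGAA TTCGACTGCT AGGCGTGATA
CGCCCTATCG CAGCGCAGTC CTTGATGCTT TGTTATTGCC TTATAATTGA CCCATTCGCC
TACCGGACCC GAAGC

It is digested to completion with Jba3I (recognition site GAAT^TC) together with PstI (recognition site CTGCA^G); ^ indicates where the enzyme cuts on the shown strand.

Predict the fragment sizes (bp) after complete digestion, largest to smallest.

Jba3I sites (GAATTC) start at positions 49, 67, 140, 149, 158.
Jba3I cuts after base 4 of each site, so after positions 52, 70, 143, 152, 161.
The PstI site (CTGCAG) starts at position 15.
PstI cuts after base 5 of each site (before the last base), so after position 19.
Combined cut positions: 19, 52, 70, 143, 152, 161.
Circular molecule, 6 cuts → 6 fragments:
  20–52 → 33 bp
  53–70 → 18 bp
  71–143 → 73 bp
  144–152 → 9 bp
  153–161 → 9 bp
  162–255 then 1–19 → 94 + 19 = 113 bp
Sorted largest to smallest: 113, 73, 33, 18, 9, 9 bp.

113, 73, 33, 18, 9, 9 bp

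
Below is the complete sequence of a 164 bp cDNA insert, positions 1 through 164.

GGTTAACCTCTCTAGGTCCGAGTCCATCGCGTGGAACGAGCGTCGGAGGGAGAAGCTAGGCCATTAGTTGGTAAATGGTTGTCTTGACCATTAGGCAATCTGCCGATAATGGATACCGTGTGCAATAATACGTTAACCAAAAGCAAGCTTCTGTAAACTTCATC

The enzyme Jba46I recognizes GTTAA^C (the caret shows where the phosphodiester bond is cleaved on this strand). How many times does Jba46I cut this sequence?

GTTAAC occurs starting at positions 2, 132.
Jba46I cuts at 2 sites.

2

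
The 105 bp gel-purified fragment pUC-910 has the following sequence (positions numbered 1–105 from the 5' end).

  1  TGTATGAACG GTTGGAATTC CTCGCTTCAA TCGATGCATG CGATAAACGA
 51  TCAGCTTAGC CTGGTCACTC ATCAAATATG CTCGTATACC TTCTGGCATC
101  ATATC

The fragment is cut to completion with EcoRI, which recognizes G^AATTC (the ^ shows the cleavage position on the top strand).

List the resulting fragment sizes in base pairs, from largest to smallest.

The EcoRI site (GAATTC) starts at position 15.
EcoRI cuts after the first base of each site, so after position 15.
Linear molecule, 1 cut → 2 fragments:
  1–15 → 15 bp
  16–105 → 90 bp
Sorted largest to smallest: 90, 15 bp.

90, 15 bp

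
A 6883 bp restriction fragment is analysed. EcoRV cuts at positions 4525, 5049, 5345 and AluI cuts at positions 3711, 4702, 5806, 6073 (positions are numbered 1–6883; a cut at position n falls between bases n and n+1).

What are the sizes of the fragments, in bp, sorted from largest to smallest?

3711, 814, 810, 461, 347, 296, 267, 177 bp

Combined cut positions (sorted): 3711, 4525, 4702, 5049, 5345, 5806, 6073.
Linear molecule, 7 cuts → 8 fragments:
  3711 − 0 = 3711 bp
  4525 − 3711 = 814 bp
  4702 − 4525 = 177 bp
  5049 − 4702 = 347 bp
  5345 − 5049 = 296 bp
  5806 − 5345 = 461 bp
  6073 − 5806 = 267 bp
  6883 − 6073 = 810 bp
Sorted largest to smallest: 3711, 814, 810, 461, 347, 296, 267, 177 bp.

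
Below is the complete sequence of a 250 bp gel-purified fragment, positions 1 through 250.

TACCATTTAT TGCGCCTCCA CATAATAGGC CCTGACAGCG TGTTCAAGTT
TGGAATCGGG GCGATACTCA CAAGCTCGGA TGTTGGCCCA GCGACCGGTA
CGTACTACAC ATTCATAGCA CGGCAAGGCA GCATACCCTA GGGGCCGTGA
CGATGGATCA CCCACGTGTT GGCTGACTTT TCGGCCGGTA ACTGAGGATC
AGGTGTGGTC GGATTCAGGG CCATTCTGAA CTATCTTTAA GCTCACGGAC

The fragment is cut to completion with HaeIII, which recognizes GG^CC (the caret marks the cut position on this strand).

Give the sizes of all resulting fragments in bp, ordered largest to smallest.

58, 57, 40, 36, 30, 29 bp

HaeIII sites (GGCC) start at positions 28, 85, 143, 183, 219.
HaeIII cuts after base 2 of each site, so after positions 29, 86, 144, 184, 220.
Linear molecule, 5 cuts → 6 fragments:
  1–29 → 29 bp
  30–86 → 57 bp
  87–144 → 58 bp
  145–184 → 40 bp
  185–220 → 36 bp
  221–250 → 30 bp
Sorted largest to smallest: 58, 57, 40, 36, 30, 29 bp.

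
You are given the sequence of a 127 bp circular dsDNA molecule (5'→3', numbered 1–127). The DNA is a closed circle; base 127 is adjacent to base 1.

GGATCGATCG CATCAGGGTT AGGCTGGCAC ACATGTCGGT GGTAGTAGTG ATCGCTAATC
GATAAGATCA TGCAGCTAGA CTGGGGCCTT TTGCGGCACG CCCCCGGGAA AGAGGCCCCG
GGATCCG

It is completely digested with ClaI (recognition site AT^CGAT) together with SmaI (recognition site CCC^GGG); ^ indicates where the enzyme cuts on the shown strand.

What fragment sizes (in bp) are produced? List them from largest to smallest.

55, 46, 14, 12 bp

ClaI sites (ATCGAT) start at positions 3, 58.
ClaI cuts after base 2 of each site, so after positions 4, 59.
SmaI sites (CCCGGG) start at positions 103, 117.
SmaI cuts after base 3 of each site, so after positions 105, 119.
Combined cut positions: 4, 59, 105, 119.
Circular molecule, 4 cuts → 4 fragments:
  5–59 → 55 bp
  60–105 → 46 bp
  106–119 → 14 bp
  120–127 then 1–4 → 8 + 4 = 12 bp
Sorted largest to smallest: 55, 46, 14, 12 bp.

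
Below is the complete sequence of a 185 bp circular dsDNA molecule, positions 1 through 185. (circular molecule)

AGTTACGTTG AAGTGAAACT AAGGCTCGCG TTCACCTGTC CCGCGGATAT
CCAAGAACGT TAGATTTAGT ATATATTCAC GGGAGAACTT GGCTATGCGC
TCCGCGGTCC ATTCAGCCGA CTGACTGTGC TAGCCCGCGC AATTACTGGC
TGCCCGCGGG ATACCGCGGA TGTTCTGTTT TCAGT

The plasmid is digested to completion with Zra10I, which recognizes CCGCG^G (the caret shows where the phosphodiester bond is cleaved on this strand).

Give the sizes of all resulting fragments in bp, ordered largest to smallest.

Zra10I sites (CCGCGG) start at positions 41, 102, 154, 164.
Zra10I cuts after base 5 of each site (before the last base), so after positions 45, 106, 158, 168.
Circular molecule, 4 cuts → 4 fragments:
  46–106 → 61 bp
  107–158 → 52 bp
  159–168 → 10 bp
  169–185 then 1–45 → 17 + 45 = 62 bp
Sorted largest to smallest: 62, 61, 52, 10 bp.

62, 61, 52, 10 bp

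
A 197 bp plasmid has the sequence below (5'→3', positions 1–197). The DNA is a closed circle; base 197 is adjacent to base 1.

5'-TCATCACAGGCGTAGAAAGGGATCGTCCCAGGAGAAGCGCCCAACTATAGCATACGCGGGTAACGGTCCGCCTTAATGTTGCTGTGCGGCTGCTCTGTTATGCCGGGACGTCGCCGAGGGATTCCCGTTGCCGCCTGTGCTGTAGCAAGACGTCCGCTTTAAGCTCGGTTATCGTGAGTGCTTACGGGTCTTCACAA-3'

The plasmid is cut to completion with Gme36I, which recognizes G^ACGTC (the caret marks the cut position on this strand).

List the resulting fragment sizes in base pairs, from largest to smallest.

155, 42 bp

Gme36I sites (GACGTC) start at positions 107, 149.
Gme36I cuts after the first base of each site, so after positions 107, 149.
Circular molecule, 2 cuts → 2 fragments:
  108–149 → 42 bp
  150–197 then 1–107 → 48 + 107 = 155 bp
Sorted largest to smallest: 155, 42 bp.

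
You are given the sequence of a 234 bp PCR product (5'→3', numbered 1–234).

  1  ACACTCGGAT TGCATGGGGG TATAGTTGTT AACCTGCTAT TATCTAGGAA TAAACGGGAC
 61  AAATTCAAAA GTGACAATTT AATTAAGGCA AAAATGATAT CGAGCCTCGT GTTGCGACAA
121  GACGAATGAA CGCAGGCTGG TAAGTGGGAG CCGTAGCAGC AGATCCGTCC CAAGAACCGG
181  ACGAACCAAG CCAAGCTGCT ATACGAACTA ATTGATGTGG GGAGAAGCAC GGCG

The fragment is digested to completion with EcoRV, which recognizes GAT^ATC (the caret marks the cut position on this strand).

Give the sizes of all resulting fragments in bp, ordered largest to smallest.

The EcoRV site (GATATC) starts at position 96.
EcoRV cuts after base 3 of each site, so after position 98.
Linear molecule, 1 cut → 2 fragments:
  1–98 → 98 bp
  99–234 → 136 bp
Sorted largest to smallest: 136, 98 bp.

136, 98 bp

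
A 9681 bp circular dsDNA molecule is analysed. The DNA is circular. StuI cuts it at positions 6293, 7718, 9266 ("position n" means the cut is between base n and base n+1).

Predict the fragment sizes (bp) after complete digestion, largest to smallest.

6708, 1548, 1425 bp

Circular molecule, 3 cuts → 3 fragments:
  7718 − 6293 = 1425 bp
  9266 − 7718 = 1548 bp
  wrap: 9681 − 9266 + 6293 = 6708 bp
Sorted largest to smallest: 6708, 1548, 1425 bp.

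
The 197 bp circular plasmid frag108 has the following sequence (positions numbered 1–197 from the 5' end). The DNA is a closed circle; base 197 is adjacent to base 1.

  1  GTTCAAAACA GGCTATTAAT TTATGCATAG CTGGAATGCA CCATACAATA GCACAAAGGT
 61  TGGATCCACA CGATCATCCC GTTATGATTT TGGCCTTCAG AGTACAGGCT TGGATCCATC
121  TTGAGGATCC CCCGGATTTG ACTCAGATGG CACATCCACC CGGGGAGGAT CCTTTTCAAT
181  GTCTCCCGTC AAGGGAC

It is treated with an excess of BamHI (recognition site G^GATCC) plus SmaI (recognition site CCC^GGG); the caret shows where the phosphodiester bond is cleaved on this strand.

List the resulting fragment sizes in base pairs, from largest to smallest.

92, 50, 36, 13, 6 bp

BamHI sites (GGATCC) start at positions 62, 112, 125, 167.
BamHI cuts after the first base of each site, so after positions 62, 112, 125, 167.
The SmaI site (CCCGGG) starts at position 159.
SmaI cuts after base 3 of each site, so after position 161.
Combined cut positions: 62, 112, 125, 161, 167.
Circular molecule, 5 cuts → 5 fragments:
  63–112 → 50 bp
  113–125 → 13 bp
  126–161 → 36 bp
  162–167 → 6 bp
  168–197 then 1–62 → 30 + 62 = 92 bp
Sorted largest to smallest: 92, 50, 36, 13, 6 bp.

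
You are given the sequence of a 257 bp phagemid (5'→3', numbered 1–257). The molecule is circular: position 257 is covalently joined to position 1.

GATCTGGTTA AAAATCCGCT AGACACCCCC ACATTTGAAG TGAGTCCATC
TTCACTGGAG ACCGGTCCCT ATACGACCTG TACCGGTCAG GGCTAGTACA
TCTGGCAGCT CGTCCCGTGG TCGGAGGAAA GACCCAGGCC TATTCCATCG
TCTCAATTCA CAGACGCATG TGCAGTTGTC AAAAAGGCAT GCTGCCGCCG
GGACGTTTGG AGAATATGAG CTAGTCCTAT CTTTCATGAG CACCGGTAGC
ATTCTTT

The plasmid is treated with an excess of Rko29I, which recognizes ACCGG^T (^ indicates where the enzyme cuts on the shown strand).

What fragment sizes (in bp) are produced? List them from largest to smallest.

Rko29I sites (ACCGGT) start at positions 61, 82, 242.
Rko29I cuts after base 5 of each site (before the last base), so after positions 65, 86, 246.
Circular molecule, 3 cuts → 3 fragments:
  66–86 → 21 bp
  87–246 → 160 bp
  247–257 then 1–65 → 11 + 65 = 76 bp
Sorted largest to smallest: 160, 76, 21 bp.

160, 76, 21 bp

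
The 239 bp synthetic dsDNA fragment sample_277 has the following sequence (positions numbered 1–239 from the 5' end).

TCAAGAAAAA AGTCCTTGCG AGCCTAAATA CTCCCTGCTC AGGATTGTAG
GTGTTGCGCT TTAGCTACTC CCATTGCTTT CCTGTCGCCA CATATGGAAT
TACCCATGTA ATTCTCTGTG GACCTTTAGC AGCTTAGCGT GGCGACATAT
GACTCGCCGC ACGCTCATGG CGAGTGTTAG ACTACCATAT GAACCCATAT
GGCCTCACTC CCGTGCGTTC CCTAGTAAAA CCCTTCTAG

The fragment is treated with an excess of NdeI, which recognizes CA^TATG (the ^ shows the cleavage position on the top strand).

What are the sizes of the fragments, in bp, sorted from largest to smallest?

92, 55, 42, 40, 10 bp

NdeI sites (CATATG) start at positions 91, 146, 186, 196.
NdeI cuts after base 2 of each site, so after positions 92, 147, 187, 197.
Linear molecule, 4 cuts → 5 fragments:
  1–92 → 92 bp
  93–147 → 55 bp
  148–187 → 40 bp
  188–197 → 10 bp
  198–239 → 42 bp
Sorted largest to smallest: 92, 55, 42, 40, 10 bp.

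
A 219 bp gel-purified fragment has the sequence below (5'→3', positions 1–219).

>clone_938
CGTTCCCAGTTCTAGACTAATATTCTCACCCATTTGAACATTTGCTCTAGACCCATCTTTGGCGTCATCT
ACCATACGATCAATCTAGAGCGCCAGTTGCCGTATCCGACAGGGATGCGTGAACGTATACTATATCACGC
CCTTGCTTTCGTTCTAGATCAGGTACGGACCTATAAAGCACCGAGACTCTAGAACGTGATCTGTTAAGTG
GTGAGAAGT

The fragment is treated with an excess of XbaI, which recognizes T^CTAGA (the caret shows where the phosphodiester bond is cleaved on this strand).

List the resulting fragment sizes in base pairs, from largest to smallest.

69, 38, 35, 35, 31, 11 bp

XbaI sites (TCTAGA) start at positions 11, 46, 84, 153, 188.
XbaI cuts after the first base of each site, so after positions 11, 46, 84, 153, 188.
Linear molecule, 5 cuts → 6 fragments:
  1–11 → 11 bp
  12–46 → 35 bp
  47–84 → 38 bp
  85–153 → 69 bp
  154–188 → 35 bp
  189–219 → 31 bp
Sorted largest to smallest: 69, 38, 35, 35, 31, 11 bp.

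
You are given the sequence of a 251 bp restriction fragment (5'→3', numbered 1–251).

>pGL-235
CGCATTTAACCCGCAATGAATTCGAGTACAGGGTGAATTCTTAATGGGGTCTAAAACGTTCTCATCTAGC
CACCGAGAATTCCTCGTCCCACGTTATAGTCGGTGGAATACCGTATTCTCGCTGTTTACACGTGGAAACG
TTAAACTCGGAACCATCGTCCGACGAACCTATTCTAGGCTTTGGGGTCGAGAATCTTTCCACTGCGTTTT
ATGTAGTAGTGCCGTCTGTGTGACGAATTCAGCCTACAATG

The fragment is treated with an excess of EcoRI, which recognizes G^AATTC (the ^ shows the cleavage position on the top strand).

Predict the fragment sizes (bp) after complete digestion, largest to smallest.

EcoRI sites (GAATTC) start at positions 18, 35, 77, 235.
EcoRI cuts after the first base of each site, so after positions 18, 35, 77, 235.
Linear molecule, 4 cuts → 5 fragments:
  1–18 → 18 bp
  19–35 → 17 bp
  36–77 → 42 bp
  78–235 → 158 bp
  236–251 → 16 bp
Sorted largest to smallest: 158, 42, 18, 17, 16 bp.

158, 42, 18, 17, 16 bp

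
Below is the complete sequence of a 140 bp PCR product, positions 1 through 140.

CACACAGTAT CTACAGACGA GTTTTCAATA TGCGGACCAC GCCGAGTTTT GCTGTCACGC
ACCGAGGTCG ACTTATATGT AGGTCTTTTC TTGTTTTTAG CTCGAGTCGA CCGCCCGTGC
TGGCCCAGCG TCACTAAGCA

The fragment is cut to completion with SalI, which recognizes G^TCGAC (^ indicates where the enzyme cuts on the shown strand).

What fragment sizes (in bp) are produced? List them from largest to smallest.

67, 39, 34 bp

SalI sites (GTCGAC) start at positions 67, 106.
SalI cuts after the first base of each site, so after positions 67, 106.
Linear molecule, 2 cuts → 3 fragments:
  1–67 → 67 bp
  68–106 → 39 bp
  107–140 → 34 bp
Sorted largest to smallest: 67, 39, 34 bp.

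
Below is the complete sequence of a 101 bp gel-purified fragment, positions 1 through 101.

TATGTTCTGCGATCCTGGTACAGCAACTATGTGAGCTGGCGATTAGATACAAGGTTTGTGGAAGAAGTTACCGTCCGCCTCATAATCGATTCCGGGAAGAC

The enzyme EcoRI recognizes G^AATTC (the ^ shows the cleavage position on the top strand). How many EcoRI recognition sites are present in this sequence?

0

No occurrence of GAATTC is present in the sequence.
EcoRI does not cut: 0 sites.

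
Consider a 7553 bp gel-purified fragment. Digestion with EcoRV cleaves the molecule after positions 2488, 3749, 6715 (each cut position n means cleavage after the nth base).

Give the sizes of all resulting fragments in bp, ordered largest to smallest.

2966, 2488, 1261, 838 bp

Linear molecule, 3 cuts → 4 fragments:
  2488 − 0 = 2488 bp
  3749 − 2488 = 1261 bp
  6715 − 3749 = 2966 bp
  7553 − 6715 = 838 bp
Sorted largest to smallest: 2966, 2488, 1261, 838 bp.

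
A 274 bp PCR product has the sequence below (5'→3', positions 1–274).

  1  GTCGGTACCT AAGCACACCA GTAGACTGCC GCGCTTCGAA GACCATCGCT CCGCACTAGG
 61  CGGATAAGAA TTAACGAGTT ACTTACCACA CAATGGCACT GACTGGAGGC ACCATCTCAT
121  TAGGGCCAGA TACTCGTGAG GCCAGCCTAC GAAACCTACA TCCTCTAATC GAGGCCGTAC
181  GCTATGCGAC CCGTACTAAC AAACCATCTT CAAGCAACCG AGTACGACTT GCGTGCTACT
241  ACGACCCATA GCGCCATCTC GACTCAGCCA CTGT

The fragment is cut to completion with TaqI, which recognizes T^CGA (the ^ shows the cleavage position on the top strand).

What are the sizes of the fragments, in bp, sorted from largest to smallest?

TaqI sites (TCGA) start at positions 36, 169, 259.
TaqI cuts after the first base of each site, so after positions 36, 169, 259.
Linear molecule, 3 cuts → 4 fragments:
  1–36 → 36 bp
  37–169 → 133 bp
  170–259 → 90 bp
  260–274 → 15 bp
Sorted largest to smallest: 133, 90, 36, 15 bp.

133, 90, 36, 15 bp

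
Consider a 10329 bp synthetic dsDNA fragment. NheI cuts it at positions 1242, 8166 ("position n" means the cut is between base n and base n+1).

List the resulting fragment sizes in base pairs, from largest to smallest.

Linear molecule, 2 cuts → 3 fragments:
  1242 − 0 = 1242 bp
  8166 − 1242 = 6924 bp
  10329 − 8166 = 2163 bp
Sorted largest to smallest: 6924, 2163, 1242 bp.

6924, 2163, 1242 bp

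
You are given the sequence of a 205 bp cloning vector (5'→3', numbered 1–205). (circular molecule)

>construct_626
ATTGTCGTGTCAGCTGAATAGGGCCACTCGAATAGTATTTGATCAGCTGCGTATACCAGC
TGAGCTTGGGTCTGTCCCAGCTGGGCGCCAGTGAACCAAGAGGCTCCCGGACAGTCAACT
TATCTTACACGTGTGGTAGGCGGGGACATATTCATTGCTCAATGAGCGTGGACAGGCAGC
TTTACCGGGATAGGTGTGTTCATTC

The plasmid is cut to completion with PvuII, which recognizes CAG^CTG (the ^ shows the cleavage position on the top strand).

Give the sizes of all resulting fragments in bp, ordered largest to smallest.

138, 33, 21, 13 bp

PvuII sites (CAGCTG) start at positions 11, 44, 57, 78.
PvuII cuts after base 3 of each site, so after positions 13, 46, 59, 80.
Circular molecule, 4 cuts → 4 fragments:
  14–46 → 33 bp
  47–59 → 13 bp
  60–80 → 21 bp
  81–205 then 1–13 → 125 + 13 = 138 bp
Sorted largest to smallest: 138, 33, 21, 13 bp.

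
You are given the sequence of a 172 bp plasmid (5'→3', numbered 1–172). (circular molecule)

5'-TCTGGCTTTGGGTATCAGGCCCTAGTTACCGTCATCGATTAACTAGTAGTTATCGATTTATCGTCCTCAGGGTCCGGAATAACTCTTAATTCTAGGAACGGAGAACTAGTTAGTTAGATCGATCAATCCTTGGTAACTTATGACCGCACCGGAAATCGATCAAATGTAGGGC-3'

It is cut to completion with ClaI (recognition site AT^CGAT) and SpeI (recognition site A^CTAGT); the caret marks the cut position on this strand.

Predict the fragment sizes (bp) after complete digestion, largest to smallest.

52, 51, 37, 14, 11, 7 bp

ClaI sites (ATCGAT) start at positions 34, 52, 118, 155.
ClaI cuts after base 2 of each site, so after positions 35, 53, 119, 156.
SpeI sites (ACTAGT) start at positions 42, 105.
SpeI cuts after the first base of each site, so after positions 42, 105.
Combined cut positions: 35, 42, 53, 105, 119, 156.
Circular molecule, 6 cuts → 6 fragments:
  36–42 → 7 bp
  43–53 → 11 bp
  54–105 → 52 bp
  106–119 → 14 bp
  120–156 → 37 bp
  157–172 then 1–35 → 16 + 35 = 51 bp
Sorted largest to smallest: 52, 51, 37, 14, 11, 7 bp.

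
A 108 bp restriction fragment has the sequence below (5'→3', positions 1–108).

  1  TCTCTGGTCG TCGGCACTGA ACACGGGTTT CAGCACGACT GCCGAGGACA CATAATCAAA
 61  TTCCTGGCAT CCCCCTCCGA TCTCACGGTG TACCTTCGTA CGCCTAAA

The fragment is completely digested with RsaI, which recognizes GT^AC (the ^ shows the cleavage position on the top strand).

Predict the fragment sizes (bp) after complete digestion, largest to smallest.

91, 9, 8 bp

RsaI sites (GTAC) start at positions 90, 98.
RsaI cuts after base 2 of each site, so after positions 91, 99.
Linear molecule, 2 cuts → 3 fragments:
  1–91 → 91 bp
  92–99 → 8 bp
  100–108 → 9 bp
Sorted largest to smallest: 91, 9, 8 bp.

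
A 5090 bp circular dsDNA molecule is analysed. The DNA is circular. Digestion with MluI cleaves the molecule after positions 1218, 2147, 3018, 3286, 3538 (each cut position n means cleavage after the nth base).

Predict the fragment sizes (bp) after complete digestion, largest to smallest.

2770, 929, 871, 268, 252 bp

Circular molecule, 5 cuts → 5 fragments:
  2147 − 1218 = 929 bp
  3018 − 2147 = 871 bp
  3286 − 3018 = 268 bp
  3538 − 3286 = 252 bp
  wrap: 5090 − 3538 + 1218 = 2770 bp
Sorted largest to smallest: 2770, 929, 871, 268, 252 bp.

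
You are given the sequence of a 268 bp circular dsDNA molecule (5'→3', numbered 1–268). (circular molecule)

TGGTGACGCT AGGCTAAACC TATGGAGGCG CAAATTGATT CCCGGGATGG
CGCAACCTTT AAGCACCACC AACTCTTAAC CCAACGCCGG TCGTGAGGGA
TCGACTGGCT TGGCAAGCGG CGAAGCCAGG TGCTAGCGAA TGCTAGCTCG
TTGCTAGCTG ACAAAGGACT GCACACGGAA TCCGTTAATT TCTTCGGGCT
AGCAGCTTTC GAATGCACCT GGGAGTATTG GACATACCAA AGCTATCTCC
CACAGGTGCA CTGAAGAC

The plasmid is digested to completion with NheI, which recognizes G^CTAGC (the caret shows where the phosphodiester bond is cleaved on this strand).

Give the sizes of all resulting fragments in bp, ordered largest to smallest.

NheI sites (GCTAGC) start at positions 132, 142, 153, 198.
NheI cuts after the first base of each site, so after positions 132, 142, 153, 198.
Circular molecule, 4 cuts → 4 fragments:
  133–142 → 10 bp
  143–153 → 11 bp
  154–198 → 45 bp
  199–268 then 1–132 → 70 + 132 = 202 bp
Sorted largest to smallest: 202, 45, 11, 10 bp.

202, 45, 11, 10 bp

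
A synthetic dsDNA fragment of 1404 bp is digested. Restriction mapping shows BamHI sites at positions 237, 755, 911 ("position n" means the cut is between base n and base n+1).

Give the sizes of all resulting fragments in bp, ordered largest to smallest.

Linear molecule, 3 cuts → 4 fragments:
  237 − 0 = 237 bp
  755 − 237 = 518 bp
  911 − 755 = 156 bp
  1404 − 911 = 493 bp
Sorted largest to smallest: 518, 493, 237, 156 bp.

518, 493, 237, 156 bp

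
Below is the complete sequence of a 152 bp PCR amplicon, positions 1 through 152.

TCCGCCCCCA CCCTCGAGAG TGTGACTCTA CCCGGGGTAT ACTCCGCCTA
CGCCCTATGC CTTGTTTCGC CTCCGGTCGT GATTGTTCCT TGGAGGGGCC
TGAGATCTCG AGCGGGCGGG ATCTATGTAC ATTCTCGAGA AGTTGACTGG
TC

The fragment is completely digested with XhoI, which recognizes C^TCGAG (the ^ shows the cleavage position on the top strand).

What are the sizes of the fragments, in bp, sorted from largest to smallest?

XhoI sites (CTCGAG) start at positions 13, 107, 134.
XhoI cuts after the first base of each site, so after positions 13, 107, 134.
Linear molecule, 3 cuts → 4 fragments:
  1–13 → 13 bp
  14–107 → 94 bp
  108–134 → 27 bp
  135–152 → 18 bp
Sorted largest to smallest: 94, 27, 18, 13 bp.

94, 27, 18, 13 bp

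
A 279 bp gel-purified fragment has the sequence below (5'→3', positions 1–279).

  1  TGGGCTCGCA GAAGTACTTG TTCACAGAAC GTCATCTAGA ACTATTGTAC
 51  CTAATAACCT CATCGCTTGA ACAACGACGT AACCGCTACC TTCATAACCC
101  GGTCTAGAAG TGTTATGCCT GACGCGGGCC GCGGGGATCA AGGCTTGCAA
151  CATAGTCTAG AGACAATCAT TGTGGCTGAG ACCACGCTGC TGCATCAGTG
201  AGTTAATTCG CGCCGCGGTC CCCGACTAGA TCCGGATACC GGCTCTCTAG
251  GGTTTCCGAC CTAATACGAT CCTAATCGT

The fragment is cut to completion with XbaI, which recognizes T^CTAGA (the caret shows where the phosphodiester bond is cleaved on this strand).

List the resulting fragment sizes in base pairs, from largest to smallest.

XbaI sites (TCTAGA) start at positions 35, 103, 156.
XbaI cuts after the first base of each site, so after positions 35, 103, 156.
Linear molecule, 3 cuts → 4 fragments:
  1–35 → 35 bp
  36–103 → 68 bp
  104–156 → 53 bp
  157–279 → 123 bp
Sorted largest to smallest: 123, 68, 53, 35 bp.

123, 68, 53, 35 bp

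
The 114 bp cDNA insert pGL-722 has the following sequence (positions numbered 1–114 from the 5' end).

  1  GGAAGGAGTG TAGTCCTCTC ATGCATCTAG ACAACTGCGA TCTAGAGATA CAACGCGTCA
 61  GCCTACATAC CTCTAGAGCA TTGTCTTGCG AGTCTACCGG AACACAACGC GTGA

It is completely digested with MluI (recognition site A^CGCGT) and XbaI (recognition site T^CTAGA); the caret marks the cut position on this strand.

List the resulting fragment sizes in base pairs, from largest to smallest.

35, 26, 19, 15, 12, 7 bp

MluI sites (ACGCGT) start at positions 53, 107.
MluI cuts after the first base of each site, so after positions 53, 107.
XbaI sites (TCTAGA) start at positions 26, 41, 72.
XbaI cuts after the first base of each site, so after positions 26, 41, 72.
Combined cut positions: 26, 41, 53, 72, 107.
Linear molecule, 5 cuts → 6 fragments:
  1–26 → 26 bp
  27–41 → 15 bp
  42–53 → 12 bp
  54–72 → 19 bp
  73–107 → 35 bp
  108–114 → 7 bp
Sorted largest to smallest: 35, 26, 19, 15, 12, 7 bp.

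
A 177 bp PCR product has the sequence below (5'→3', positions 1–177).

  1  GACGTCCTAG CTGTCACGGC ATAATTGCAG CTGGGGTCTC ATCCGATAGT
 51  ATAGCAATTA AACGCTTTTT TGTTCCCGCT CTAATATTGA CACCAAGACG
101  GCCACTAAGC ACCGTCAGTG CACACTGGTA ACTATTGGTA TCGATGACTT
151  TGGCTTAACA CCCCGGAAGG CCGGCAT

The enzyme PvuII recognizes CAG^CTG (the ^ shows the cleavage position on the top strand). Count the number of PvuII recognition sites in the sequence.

1

CAGCTG occurs starting at position 28.
PvuII cuts at 1 site.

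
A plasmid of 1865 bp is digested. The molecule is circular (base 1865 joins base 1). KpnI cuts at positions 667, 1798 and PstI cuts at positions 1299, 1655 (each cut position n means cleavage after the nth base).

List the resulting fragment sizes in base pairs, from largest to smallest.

734, 632, 356, 143 bp

Combined cut positions (sorted): 667, 1299, 1655, 1798.
Circular molecule, 4 cuts → 4 fragments:
  1299 − 667 = 632 bp
  1655 − 1299 = 356 bp
  1798 − 1655 = 143 bp
  wrap: 1865 − 1798 + 667 = 734 bp
Sorted largest to smallest: 734, 632, 356, 143 bp.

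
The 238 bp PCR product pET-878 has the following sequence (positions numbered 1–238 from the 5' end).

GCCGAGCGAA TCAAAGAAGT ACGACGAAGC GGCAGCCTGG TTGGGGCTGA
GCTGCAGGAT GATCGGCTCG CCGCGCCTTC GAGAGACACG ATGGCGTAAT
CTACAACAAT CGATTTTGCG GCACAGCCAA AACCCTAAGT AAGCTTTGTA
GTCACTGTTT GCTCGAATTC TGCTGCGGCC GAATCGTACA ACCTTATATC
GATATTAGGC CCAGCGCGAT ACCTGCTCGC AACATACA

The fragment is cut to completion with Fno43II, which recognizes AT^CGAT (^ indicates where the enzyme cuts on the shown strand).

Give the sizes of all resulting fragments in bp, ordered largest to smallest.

110, 89, 39 bp

Fno43II sites (ATCGAT) start at positions 109, 198.
Fno43II cuts after base 2 of each site, so after positions 110, 199.
Linear molecule, 2 cuts → 3 fragments:
  1–110 → 110 bp
  111–199 → 89 bp
  200–238 → 39 bp
Sorted largest to smallest: 110, 89, 39 bp.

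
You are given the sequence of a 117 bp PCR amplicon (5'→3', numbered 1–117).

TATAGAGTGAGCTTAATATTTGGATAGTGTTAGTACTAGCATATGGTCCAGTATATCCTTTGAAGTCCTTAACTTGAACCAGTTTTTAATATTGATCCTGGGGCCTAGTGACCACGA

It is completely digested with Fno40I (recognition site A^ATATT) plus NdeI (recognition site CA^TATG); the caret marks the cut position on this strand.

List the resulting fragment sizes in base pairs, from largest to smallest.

47, 29, 26, 15 bp

Fno40I sites (AATATT) start at positions 15, 88.
Fno40I cuts after the first base of each site, so after positions 15, 88.
The NdeI site (CATATG) starts at position 40.
NdeI cuts after base 2 of each site, so after position 41.
Combined cut positions: 15, 41, 88.
Linear molecule, 3 cuts → 4 fragments:
  1–15 → 15 bp
  16–41 → 26 bp
  42–88 → 47 bp
  89–117 → 29 bp
Sorted largest to smallest: 47, 29, 26, 15 bp.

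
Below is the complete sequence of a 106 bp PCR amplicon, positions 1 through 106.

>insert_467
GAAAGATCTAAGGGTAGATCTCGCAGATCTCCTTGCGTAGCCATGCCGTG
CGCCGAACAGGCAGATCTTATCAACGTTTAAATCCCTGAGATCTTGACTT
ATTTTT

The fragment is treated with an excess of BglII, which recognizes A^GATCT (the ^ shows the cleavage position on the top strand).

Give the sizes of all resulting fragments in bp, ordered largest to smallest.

BglII sites (AGATCT) start at positions 4, 16, 25, 63, 89.
BglII cuts after the first base of each site, so after positions 4, 16, 25, 63, 89.
Linear molecule, 5 cuts → 6 fragments:
  1–4 → 4 bp
  5–16 → 12 bp
  17–25 → 9 bp
  26–63 → 38 bp
  64–89 → 26 bp
  90–106 → 17 bp
Sorted largest to smallest: 38, 26, 17, 12, 9, 4 bp.

38, 26, 17, 12, 9, 4 bp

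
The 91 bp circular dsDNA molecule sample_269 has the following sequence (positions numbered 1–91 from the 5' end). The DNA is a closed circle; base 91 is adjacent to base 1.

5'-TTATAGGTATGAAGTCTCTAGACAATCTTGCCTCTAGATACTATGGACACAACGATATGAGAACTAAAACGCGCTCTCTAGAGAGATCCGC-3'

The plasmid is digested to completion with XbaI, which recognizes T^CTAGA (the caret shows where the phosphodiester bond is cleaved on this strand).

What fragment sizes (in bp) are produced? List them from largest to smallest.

XbaI sites (TCTAGA) start at positions 17, 33, 77.
XbaI cuts after the first base of each site, so after positions 17, 33, 77.
Circular molecule, 3 cuts → 3 fragments:
  18–33 → 16 bp
  34–77 → 44 bp
  78–91 then 1–17 → 14 + 17 = 31 bp
Sorted largest to smallest: 44, 31, 16 bp.

44, 31, 16 bp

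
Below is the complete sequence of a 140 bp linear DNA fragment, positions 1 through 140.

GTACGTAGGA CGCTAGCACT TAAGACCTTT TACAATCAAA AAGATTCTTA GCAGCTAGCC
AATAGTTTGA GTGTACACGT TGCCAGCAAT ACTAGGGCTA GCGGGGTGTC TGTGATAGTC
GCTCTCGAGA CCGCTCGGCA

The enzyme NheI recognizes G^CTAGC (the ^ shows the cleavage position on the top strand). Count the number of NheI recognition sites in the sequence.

GCTAGC occurs starting at positions 12, 54, 97.
NheI cuts at 3 sites.

3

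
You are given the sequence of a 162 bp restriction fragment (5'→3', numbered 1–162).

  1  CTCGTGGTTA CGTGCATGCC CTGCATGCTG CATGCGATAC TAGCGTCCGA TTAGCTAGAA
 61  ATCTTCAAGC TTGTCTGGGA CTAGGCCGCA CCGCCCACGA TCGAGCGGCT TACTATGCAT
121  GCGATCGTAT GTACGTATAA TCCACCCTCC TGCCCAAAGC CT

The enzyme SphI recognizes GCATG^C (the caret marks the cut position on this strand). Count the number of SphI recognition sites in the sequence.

GCATGC occurs starting at positions 14, 23, 30, 117.
SphI cuts at 4 sites.

4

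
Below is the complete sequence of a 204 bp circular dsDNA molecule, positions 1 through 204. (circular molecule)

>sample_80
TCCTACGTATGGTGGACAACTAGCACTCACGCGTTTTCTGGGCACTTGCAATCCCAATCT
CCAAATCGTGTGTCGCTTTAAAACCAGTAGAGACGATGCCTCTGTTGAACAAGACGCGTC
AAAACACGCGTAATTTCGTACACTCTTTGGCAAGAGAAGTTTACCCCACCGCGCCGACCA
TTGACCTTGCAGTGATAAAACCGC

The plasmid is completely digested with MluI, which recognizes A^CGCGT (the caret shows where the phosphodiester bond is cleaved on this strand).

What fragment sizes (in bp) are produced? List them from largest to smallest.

107, 85, 12 bp

MluI sites (ACGCGT) start at positions 29, 114, 126.
MluI cuts after the first base of each site, so after positions 29, 114, 126.
Circular molecule, 3 cuts → 3 fragments:
  30–114 → 85 bp
  115–126 → 12 bp
  127–204 then 1–29 → 78 + 29 = 107 bp
Sorted largest to smallest: 107, 85, 12 bp.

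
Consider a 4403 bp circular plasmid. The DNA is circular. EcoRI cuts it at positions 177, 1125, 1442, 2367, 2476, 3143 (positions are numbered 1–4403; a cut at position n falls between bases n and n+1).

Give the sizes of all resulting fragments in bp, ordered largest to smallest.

1437, 948, 925, 667, 317, 109 bp

Circular molecule, 6 cuts → 6 fragments:
  1125 − 177 = 948 bp
  1442 − 1125 = 317 bp
  2367 − 1442 = 925 bp
  2476 − 2367 = 109 bp
  3143 − 2476 = 667 bp
  wrap: 4403 − 3143 + 177 = 1437 bp
Sorted largest to smallest: 1437, 948, 925, 667, 317, 109 bp.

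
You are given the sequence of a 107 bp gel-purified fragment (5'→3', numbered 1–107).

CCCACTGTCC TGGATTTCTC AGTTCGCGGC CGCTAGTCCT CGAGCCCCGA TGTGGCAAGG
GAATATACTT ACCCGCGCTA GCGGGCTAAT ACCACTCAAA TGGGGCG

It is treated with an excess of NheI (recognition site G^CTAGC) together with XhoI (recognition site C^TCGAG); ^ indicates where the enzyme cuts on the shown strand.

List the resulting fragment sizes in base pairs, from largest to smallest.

39, 38, 30 bp

The NheI site (GCTAGC) starts at position 77.
NheI cuts after the first base of each site, so after position 77.
The XhoI site (CTCGAG) starts at position 39.
XhoI cuts after the first base of each site, so after position 39.
Combined cut positions: 39, 77.
Linear molecule, 2 cuts → 3 fragments:
  1–39 → 39 bp
  40–77 → 38 bp
  78–107 → 30 bp
Sorted largest to smallest: 39, 38, 30 bp.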